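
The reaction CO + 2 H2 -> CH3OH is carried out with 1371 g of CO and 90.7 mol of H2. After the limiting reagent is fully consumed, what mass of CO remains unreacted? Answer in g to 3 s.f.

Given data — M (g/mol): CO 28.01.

n(CO) = 1371 / 28.01 = 48.95 mol
n(H2) = 90.70 mol
n/ν → CO: 48.95, H2: 45.35; H2 is limiting.
CO consumed = (1/2) × 90.70 = 45.35 mol
CO remaining = 48.95 − 45.35 = 3.600 mol
mass = 3.600 × 28.01 = 100.8 g

101 g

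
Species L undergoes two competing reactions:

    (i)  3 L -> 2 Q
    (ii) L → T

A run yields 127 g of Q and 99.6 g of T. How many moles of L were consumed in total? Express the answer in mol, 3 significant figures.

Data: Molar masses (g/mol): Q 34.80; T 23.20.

9.77 mol

n(Q) = 127 / 34.80 = 3.649 mol
n(T) = 99.6 / 23.20 = 4.293 mol
n(L) via (i) = (3/2)×3.649 = 5.474 mol
n(L) via (ii) = (1/1)×4.293 = 4.293 mol
total n(L) = 5.474 + 4.293 = 9.767 mol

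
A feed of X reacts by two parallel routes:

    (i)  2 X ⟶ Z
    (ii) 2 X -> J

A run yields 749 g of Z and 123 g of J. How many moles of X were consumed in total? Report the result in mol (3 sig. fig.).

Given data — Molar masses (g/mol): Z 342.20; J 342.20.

n(Z) = 749 / 342.20 = 2.189 mol
n(J) = 123 / 342.20 = 0.3594 mol
n(X) via (i) = (2/1)×2.189 = 4.378 mol
n(X) via (ii) = (2/1)×0.3594 = 0.7188 mol
total n(X) = 4.378 + 0.7188 = 5.097 mol

5.10 mol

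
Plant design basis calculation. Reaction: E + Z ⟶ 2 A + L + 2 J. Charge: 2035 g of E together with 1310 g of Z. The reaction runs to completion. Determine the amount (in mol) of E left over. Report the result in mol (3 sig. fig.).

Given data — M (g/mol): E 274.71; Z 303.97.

3.10 mol

n(E) = 2035 / 274.71 = 7.408 mol
n(Z) = 1310 / 303.97 = 4.310 mol
n/ν → E: 7.408, Z: 4.310; Z is limiting.
E consumed = (1/1) × 4.310 = 4.310 mol
E remaining = 7.408 − 4.310 = 3.098 mol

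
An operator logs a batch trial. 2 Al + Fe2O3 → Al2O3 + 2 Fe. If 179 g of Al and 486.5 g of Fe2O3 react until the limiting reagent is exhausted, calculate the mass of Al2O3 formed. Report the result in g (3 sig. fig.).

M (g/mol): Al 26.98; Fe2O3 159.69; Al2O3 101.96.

311 g

n(Al) = 179.0 / 26.98 = 6.635 mol
n(Fe2O3) = 486.5 / 159.69 = 3.047 mol
n/ν for Al = 6.635/2 = 3.318
n/ν for Fe2O3 = 3.047/1 = 3.047
Smallest n/ν is Fe2O3 → limiting reagent.
n(Al2O3) = (1/1) × 3.047 = 3.047 mol
mass = 3.047 × 101.96 = 310.7 g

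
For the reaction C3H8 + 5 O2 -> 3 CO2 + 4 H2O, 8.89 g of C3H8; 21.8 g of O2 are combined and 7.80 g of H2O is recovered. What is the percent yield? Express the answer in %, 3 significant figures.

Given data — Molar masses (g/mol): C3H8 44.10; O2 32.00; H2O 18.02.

79.4 %

n(C3H8) = 8.890 / 44.10 = 0.2016 mol
n(O2) = 21.80 / 32.00 = 0.6813 mol
n/ν → C3H8: 0.2016, O2: 0.1363; O2 is limiting.
theoretical n(H2O) = (4/5) × 0.6813 = 0.5450 mol → 9.821 g
% yield = 7.80 / 9.821 × 100 = 79.42 %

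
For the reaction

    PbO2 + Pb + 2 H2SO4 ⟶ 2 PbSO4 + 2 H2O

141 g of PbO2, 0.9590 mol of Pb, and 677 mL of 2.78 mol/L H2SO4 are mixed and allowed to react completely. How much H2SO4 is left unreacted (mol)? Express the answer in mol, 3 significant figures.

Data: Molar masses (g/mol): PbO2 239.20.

0.703 mol

n(PbO2) = 141.0 / 239.20 = 0.5895 mol
n(Pb) = 0.9590 mol
n(H2SO4) = 2.78 × 677.0/1000 = 1.882 mol
n/ν for PbO2 = 0.5895/1 = 0.5895
n/ν for Pb = 0.9590/1 = 0.9590
n/ν for H2SO4 = 1.882/2 = 0.9410
Smallest n/ν is PbO2 → limiting reagent.
H2SO4 consumed = (2/1) × 0.5895 = 1.179 mol
H2SO4 remaining = 1.882 − 1.179 = 0.7030 mol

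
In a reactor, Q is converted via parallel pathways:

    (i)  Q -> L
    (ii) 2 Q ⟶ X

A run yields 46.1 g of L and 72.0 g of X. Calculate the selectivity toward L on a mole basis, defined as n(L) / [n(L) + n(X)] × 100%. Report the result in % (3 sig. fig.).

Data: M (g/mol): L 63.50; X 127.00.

56.2 %

n(L) = 46.1 / 63.50 = 0.7260 mol
n(X) = 72.0 / 127.00 = 0.5669 mol
selectivity = 0.7260/(0.7260+0.5669) × 100 = 56.15 %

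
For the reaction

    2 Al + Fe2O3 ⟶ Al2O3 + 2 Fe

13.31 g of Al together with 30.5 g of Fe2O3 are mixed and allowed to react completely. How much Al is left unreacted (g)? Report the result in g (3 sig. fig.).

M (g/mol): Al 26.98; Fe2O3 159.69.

3.00 g

n(Al) = 13.31 / 26.98 = 0.4933 mol
n(Fe2O3) = 30.50 / 159.69 = 0.1910 mol
n/ν → Al: 0.2467, Fe2O3: 0.1910; Fe2O3 is limiting.
Al consumed = (2/1) × 0.1910 = 0.3820 mol
Al remaining = 0.4933 − 0.3820 = 0.1113 mol
mass = 0.1113 × 26.98 = 3.003 g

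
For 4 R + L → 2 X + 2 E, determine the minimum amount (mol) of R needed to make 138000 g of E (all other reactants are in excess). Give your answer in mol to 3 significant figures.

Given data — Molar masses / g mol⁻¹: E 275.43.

1000 mol

n(E) = 138000 / 275.43 = 501.0 mol
n(R) = (4/2) × 501.0 = 1002 mol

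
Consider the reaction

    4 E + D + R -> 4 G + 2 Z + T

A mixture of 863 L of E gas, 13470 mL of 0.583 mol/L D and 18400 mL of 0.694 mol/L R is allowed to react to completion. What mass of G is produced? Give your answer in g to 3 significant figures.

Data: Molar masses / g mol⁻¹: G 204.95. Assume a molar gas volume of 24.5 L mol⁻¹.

6440 g

n(E) = 863.0 / 24.5 = 35.22 mol
n(D) = 0.583 × 13470/1000 = 7.853 mol
n(R) = 0.694 × 18400/1000 = 12.77 mol
n/ν for E = 35.22/4 = 8.805
n/ν for D = 7.853/1 = 7.853
n/ν for R = 12.77/1 = 12.77
Smallest n/ν is D → limiting reagent.
n(G) = (4/1) × 7.853 = 31.41 mol
mass = 31.41 × 204.95 = 6437 g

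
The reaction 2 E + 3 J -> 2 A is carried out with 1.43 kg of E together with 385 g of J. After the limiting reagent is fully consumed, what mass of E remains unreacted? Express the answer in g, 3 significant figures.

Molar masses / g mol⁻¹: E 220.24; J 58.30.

460 g

n(E) = 1.430×1000 / 220.24 = 6.493 mol
n(J) = 385.0 / 58.30 = 6.604 mol
n/ν → E: 3.247, J: 2.201; J is limiting.
E consumed = (2/3) × 6.604 = 4.403 mol
E remaining = 6.493 − 4.403 = 2.090 mol
mass = 2.090 × 220.24 = 460.3 g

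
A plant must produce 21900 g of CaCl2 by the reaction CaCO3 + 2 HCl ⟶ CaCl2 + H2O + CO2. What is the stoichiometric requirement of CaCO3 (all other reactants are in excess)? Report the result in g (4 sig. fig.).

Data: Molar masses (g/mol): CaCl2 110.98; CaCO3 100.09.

19750 g

n(CaCl2) = 21900 / 110.98 = 197.3 mol
n(CaCO3) = (1/1) × 197.3 = 197.3 mol
mass = 197.3 × 100.09 = 19750 g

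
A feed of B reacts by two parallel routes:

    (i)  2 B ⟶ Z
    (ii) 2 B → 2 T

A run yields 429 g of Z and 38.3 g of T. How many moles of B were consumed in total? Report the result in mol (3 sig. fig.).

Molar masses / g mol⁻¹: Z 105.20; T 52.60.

8.88 mol

n(Z) = 429 / 105.20 = 4.078 mol
n(T) = 38.3 / 52.60 = 0.7281 mol
n(B) via (i) = (2/1)×4.078 = 8.156 mol
n(B) via (ii) = (2/2)×0.7281 = 0.7281 mol
total n(B) = 8.156 + 0.7281 = 8.884 mol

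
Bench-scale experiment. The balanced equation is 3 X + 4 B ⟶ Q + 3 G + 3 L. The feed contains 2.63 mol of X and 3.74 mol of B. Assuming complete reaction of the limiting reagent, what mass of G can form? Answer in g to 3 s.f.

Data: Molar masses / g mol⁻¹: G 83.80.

n(X) = 2.630 mol
n(B) = 3.740 mol
n/ν for X = 2.630/3 = 0.8767
n/ν for B = 3.740/4 = 0.9350
Smallest n/ν is X → limiting reagent.
n(G) = (3/3) × 2.630 = 2.630 mol
mass = 2.630 × 83.80 = 220.4 g

220 g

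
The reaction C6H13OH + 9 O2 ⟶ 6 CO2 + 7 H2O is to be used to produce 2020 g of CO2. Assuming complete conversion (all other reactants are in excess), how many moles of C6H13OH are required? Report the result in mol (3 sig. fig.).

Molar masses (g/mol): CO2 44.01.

7.65 mol

n(CO2) = 2020 / 44.01 = 45.90 mol
n(C6H13OH) = (1/6) × 45.90 = 7.650 mol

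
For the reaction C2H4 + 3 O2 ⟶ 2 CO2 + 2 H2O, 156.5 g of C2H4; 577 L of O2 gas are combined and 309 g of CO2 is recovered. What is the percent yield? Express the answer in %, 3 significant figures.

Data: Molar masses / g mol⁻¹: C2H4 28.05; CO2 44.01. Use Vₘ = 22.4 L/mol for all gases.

62.9 %

n(C2H4) = 156.5 / 28.05 = 5.579 mol
n(O2) = 577.0 / 22.4 = 25.76 mol
n/ν → C2H4: 5.579, O2: 8.587; C2H4 is limiting.
theoretical n(CO2) = (2/1) × 5.579 = 11.16 mol → 491.2 g
% yield = 309 / 491.2 × 100 = 62.91 %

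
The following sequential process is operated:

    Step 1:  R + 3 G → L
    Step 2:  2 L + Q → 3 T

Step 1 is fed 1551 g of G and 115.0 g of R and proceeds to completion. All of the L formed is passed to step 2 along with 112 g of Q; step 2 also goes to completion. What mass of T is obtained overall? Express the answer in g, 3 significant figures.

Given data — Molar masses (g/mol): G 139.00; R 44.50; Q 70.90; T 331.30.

1280 g

Step 1:
n(G) = 1551 / 139.00 = 11.16 mol
n(R) = 115.0 / 44.50 = 2.584 mol
n/ν for G = 11.16/3 = 3.720
n/ν for R = 2.584/1 = 2.584
Smallest n/ν is R → limiting reagent.
n(L) produced = (1/1) × 2.584 = 2.584 mol
Step 2:
n(L) available = 2.584 mol
n(Q) = 112.0 / 70.90 = 1.580 mol
n/ν for L = 2.584/2 = 1.292
n/ν for Q = 1.580/1 = 1.580
Smallest n/ν is L → limiting reagent.
n(T) = (3/2) × 2.584 = 3.876 mol
mass = 3.876 × 331.30 = 1284 g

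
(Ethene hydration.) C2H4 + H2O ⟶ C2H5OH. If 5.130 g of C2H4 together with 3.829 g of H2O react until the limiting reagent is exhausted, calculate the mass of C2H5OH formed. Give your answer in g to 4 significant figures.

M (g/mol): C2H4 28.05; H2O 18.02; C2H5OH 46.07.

8.426 g

n(C2H4) = 5.130 / 28.05 = 0.1829 mol
n(H2O) = 3.829 / 18.02 = 0.2125 mol
n/ν for C2H4 = 0.1829/1 = 0.1829
n/ν for H2O = 0.2125/1 = 0.2125
Smallest n/ν is C2H4 → limiting reagent.
n(C2H5OH) = (1/1) × 0.1829 = 0.1829 mol
mass = 0.1829 × 46.07 = 8.426 g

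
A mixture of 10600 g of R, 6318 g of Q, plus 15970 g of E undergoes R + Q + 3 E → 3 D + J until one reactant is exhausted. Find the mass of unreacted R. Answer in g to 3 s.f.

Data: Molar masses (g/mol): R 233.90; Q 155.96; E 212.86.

4750 g

n(R) = 10600 / 233.90 = 45.32 mol
n(Q) = 6318 / 155.96 = 40.51 mol
n(E) = 15970 / 212.86 = 75.03 mol
n/ν for R = 45.32/1 = 45.32
n/ν for Q = 40.51/1 = 40.51
n/ν for E = 75.03/3 = 25.01
Smallest n/ν is E → limiting reagent.
R consumed = (1/3) × 75.03 = 25.01 mol
R remaining = 45.32 − 25.01 = 20.31 mol
mass = 20.31 × 233.90 = 4751 g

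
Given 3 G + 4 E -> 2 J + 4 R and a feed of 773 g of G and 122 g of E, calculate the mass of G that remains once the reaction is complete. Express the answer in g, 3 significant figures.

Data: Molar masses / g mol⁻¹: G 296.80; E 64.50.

n(G) = 773.0 / 296.80 = 2.604 mol
n(E) = 122.0 / 64.50 = 1.891 mol
n/ν for G = 2.604/3 = 0.8680
n/ν for E = 1.891/4 = 0.4728
Smallest n/ν is E → limiting reagent.
G consumed = (3/4) × 1.891 = 1.418 mol
G remaining = 2.604 − 1.418 = 1.186 mol
mass = 1.186 × 296.80 = 352.0 g

352 g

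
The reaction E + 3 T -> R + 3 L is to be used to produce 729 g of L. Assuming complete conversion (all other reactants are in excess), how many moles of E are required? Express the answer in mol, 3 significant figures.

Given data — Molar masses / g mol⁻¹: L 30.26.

n(L) = 729 / 30.26 = 24.09 mol
n(E) = (1/3) × 24.09 = 8.030 mol

8.03 mol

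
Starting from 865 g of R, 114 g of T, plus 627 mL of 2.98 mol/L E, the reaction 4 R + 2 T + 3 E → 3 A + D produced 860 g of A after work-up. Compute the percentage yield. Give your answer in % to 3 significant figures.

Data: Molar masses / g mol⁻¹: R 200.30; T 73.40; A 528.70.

87.1 %

n(R) = 865.0 / 200.30 = 4.319 mol
n(T) = 114.0 / 73.40 = 1.553 mol
n(E) = 2.98 × 627.0/1000 = 1.868 mol
n/ν for R = 4.319/4 = 1.080
n/ν for T = 1.553/2 = 0.7765
n/ν for E = 1.868/3 = 0.6227
Smallest n/ν is E → limiting reagent.
theoretical n(A) = (3/3) × 1.868 = 1.868 mol → 987.6 g
% yield = 860 / 987.6 × 100 = 87.08 %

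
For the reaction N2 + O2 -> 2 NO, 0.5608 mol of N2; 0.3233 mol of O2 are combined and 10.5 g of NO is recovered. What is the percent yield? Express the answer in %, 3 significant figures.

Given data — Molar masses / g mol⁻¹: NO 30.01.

54.1 %

n(N2) = 0.5608 mol
n(O2) = 0.3233 mol
n/ν for N2 = 0.5608/1 = 0.5608
n/ν for O2 = 0.3233/1 = 0.3233
Smallest n/ν is O2 → limiting reagent.
theoretical n(NO) = (2/1) × 0.3233 = 0.6466 mol → 19.40 g
% yield = 10.5 / 19.40 × 100 = 54.12 %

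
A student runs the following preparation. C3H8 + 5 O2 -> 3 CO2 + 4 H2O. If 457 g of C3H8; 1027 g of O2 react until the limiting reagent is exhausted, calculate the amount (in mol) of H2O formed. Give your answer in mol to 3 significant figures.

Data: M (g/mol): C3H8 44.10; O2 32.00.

n(C3H8) = 457.0 / 44.10 = 10.36 mol
n(O2) = 1027 / 32.00 = 32.09 mol
n/ν for C3H8 = 10.36/1 = 10.36
n/ν for O2 = 32.09/5 = 6.418
Smallest n/ν is O2 → limiting reagent.
n(H2O) = (4/5) × 32.09 = 25.67 mol

25.7 mol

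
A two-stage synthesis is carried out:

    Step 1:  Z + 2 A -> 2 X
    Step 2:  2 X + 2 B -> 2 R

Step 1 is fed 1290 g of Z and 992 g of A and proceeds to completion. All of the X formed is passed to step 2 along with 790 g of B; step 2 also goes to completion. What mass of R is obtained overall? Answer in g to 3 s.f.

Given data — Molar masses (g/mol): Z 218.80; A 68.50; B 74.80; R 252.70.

Step 1:
n(Z) = 1290 / 218.80 = 5.896 mol
n(A) = 992.0 / 68.50 = 14.48 mol
n/ν for Z = 5.896/1 = 5.896
n/ν for A = 14.48/2 = 7.240
Smallest n/ν is Z → limiting reagent.
n(X) produced = (2/1) × 5.896 = 11.79 mol
Step 2:
n(X) available = 11.79 mol
n(B) = 790.0 / 74.80 = 10.56 mol
n/ν for X = 11.79/2 = 5.895
n/ν for B = 10.56/2 = 5.280
Smallest n/ν is B → limiting reagent.
n(R) = (2/2) × 10.56 = 10.56 mol
mass = 10.56 × 252.70 = 2669 g

2670 g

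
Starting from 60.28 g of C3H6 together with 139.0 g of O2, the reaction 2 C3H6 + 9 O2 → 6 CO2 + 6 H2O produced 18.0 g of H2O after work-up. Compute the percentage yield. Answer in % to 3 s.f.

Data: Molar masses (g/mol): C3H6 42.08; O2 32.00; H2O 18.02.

n(C3H6) = 60.28 / 42.08 = 1.433 mol
n(O2) = 139.0 / 32.00 = 4.344 mol
n/ν for C3H6 = 1.433/2 = 0.7165
n/ν for O2 = 4.344/9 = 0.4827
Smallest n/ν is O2 → limiting reagent.
theoretical n(H2O) = (6/9) × 4.344 = 2.896 mol → 52.19 g
% yield = 18.0 / 52.19 × 100 = 34.49 %

34.5 %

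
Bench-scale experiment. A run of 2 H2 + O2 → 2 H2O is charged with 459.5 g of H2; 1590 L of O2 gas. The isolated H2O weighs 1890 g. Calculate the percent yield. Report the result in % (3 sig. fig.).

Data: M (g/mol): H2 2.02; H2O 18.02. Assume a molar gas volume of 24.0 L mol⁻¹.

79.2 %

n(H2) = 459.5 / 2.02 = 227.5 mol
n(O2) = 1590 / 24.0 = 66.25 mol
n/ν for H2 = 227.5/2 = 113.8
n/ν for O2 = 66.25/1 = 66.25
Smallest n/ν is O2 → limiting reagent.
theoretical n(H2O) = (2/1) × 66.25 = 132.5 mol → 2388 g
% yield = 1890 / 2388 × 100 = 79.15 %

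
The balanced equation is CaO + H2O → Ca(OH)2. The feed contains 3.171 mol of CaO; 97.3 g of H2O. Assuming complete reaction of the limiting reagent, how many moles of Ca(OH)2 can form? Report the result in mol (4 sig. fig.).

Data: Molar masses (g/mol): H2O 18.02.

n(CaO) = 3.171 mol
n(H2O) = 97.30 / 18.02 = 5.400 mol
n/ν for CaO = 3.171/1 = 3.171
n/ν for H2O = 5.400/1 = 5.400
Smallest n/ν is CaO → limiting reagent.
n(Ca(OH)2) = (1/1) × 3.171 = 3.171 mol

3.171 mol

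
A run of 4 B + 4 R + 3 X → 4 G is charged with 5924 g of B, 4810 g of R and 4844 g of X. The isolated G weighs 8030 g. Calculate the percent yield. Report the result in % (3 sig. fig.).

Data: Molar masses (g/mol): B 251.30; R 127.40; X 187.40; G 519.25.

65.6 %

n(B) = 5924 / 251.30 = 23.57 mol
n(R) = 4810 / 127.40 = 37.76 mol
n(X) = 4844 / 187.40 = 25.85 mol
n/ν → B: 5.893, R: 9.440, X: 8.617; B is limiting.
theoretical n(G) = (4/4) × 23.57 = 23.57 mol → 12240 g
% yield = 8030 / 12240 × 100 = 65.60 %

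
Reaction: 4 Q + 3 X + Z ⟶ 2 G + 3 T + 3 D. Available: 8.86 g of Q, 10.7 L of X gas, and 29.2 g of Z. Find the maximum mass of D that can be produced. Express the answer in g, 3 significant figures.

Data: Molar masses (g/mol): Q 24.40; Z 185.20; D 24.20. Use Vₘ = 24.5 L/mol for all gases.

n(Q) = 8.860 / 24.40 = 0.3631 mol
n(X) = 10.70 / 24.5 = 0.4367 mol
n(Z) = 29.20 / 185.20 = 0.1577 mol
n/ν for Q = 0.3631/4 = 0.09078
n/ν for X = 0.4367/3 = 0.1456
n/ν for Z = 0.1577/1 = 0.1577
Smallest n/ν is Q → limiting reagent.
n(D) = (3/4) × 0.3631 = 0.2723 mol
mass = 0.2723 × 24.20 = 6.590 g

6.59 g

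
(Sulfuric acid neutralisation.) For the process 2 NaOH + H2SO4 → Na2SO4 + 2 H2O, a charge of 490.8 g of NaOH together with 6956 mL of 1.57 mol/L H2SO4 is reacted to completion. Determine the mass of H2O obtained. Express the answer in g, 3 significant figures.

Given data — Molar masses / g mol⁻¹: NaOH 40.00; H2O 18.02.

221 g

n(NaOH) = 490.8 / 40.00 = 12.27 mol
n(H2SO4) = 1.57 × 6956/1000 = 10.92 mol
n/ν → NaOH: 6.135, H2SO4: 10.92; NaOH is limiting.
n(H2O) = (2/2) × 12.27 = 12.27 mol
mass = 12.27 × 18.02 = 221.1 g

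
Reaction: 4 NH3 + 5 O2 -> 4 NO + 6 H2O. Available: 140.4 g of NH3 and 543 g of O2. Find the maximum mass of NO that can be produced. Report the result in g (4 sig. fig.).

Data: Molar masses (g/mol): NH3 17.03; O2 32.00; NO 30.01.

247.4 g

n(NH3) = 140.4 / 17.03 = 8.244 mol
n(O2) = 543.0 / 32.00 = 16.97 mol
n/ν → NH3: 2.061, O2: 3.394; NH3 is limiting.
n(NO) = (4/4) × 8.244 = 8.244 mol
mass = 8.244 × 30.01 = 247.4 g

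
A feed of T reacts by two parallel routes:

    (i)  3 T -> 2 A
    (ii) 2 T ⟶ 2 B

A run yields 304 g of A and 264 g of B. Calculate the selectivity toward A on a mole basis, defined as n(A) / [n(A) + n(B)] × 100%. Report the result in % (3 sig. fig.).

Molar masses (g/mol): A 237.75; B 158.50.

43.4 %

n(A) = 304 / 237.75 = 1.279 mol
n(B) = 264 / 158.50 = 1.666 mol
selectivity = 1.279/(1.279+1.666) × 100 = 43.43 %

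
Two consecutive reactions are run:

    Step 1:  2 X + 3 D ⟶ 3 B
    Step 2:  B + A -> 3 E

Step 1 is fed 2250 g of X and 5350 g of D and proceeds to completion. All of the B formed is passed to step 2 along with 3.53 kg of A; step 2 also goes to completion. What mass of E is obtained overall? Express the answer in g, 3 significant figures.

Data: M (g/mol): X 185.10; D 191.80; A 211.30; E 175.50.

8800 g

Step 1:
n(X) = 2250 / 185.10 = 12.16 mol
n(D) = 5350 / 191.80 = 27.89 mol
n/ν for X = 12.16/2 = 6.080
n/ν for D = 27.89/3 = 9.297
Smallest n/ν is X → limiting reagent.
n(B) produced = (3/2) × 12.16 = 18.24 mol
Step 2:
n(B) available = 18.24 mol
n(A) = 3.530×1000 / 211.30 = 16.71 mol
n/ν for B = 18.24/1 = 18.24
n/ν for A = 16.71/1 = 16.71
Smallest n/ν is A → limiting reagent.
n(E) = (3/1) × 16.71 = 50.13 mol
mass = 50.13 × 175.50 = 8798 g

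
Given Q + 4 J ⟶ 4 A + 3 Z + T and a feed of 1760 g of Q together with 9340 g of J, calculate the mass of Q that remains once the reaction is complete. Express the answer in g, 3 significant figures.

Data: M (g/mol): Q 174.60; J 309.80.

n(Q) = 1760 / 174.60 = 10.08 mol
n(J) = 9340 / 309.80 = 30.15 mol
n/ν → Q: 10.08, J: 7.538; J is limiting.
Q consumed = (1/4) × 30.15 = 7.538 mol
Q remaining = 10.08 − 7.538 = 2.542 mol
mass = 2.542 × 174.60 = 443.8 g

444 g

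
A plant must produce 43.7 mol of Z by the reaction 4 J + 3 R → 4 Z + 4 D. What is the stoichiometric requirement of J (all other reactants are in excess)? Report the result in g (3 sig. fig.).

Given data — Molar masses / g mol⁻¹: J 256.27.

11200 g

n(Z) = 43.70 mol
n(J) = (4/4) × 43.70 = 43.70 mol
mass = 43.70 × 256.27 = 11200 g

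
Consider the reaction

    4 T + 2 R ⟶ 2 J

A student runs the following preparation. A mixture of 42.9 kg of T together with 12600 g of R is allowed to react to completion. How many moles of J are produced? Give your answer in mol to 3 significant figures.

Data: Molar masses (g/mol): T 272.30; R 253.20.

n(T) = 42.90×1000 / 272.30 = 157.5 mol
n(R) = 12600 / 253.20 = 49.76 mol
n/ν for T = 157.5/4 = 39.38
n/ν for R = 49.76/2 = 24.88
Smallest n/ν is R → limiting reagent.
n(J) = (2/2) × 49.76 = 49.76 mol

49.8 mol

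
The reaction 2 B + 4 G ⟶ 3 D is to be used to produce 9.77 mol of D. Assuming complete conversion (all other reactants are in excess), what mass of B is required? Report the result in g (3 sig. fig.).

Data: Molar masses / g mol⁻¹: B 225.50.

n(D) = 9.770 mol
n(B) = (2/3) × 9.770 = 6.513 mol
mass = 6.513 × 225.50 = 1469 g

1470 g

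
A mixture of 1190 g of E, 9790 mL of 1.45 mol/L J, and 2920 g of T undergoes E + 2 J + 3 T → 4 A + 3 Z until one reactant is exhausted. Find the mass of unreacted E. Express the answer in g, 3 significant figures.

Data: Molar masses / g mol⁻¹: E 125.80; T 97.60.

297 g

n(E) = 1190 / 125.80 = 9.459 mol
n(J) = 1.45 × 9790/1000 = 14.20 mol
n(T) = 2920 / 97.60 = 29.92 mol
n/ν for E = 9.459/1 = 9.459
n/ν for J = 14.20/2 = 7.100
n/ν for T = 29.92/3 = 9.973
Smallest n/ν is J → limiting reagent.
E consumed = (1/2) × 14.20 = 7.100 mol
E remaining = 9.459 − 7.100 = 2.359 mol
mass = 2.359 × 125.80 = 296.8 g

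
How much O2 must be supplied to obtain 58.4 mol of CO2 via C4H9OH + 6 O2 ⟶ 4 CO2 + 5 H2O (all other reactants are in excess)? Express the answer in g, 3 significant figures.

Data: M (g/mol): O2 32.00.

2800 g

n(CO2) = 58.40 mol
n(O2) = (6/4) × 58.40 = 87.60 mol
mass = 87.60 × 32.00 = 2803 g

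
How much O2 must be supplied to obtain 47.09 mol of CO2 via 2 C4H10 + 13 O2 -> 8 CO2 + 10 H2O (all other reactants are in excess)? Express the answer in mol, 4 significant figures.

n(CO2) = 47.09 mol
n(O2) = (13/8) × 47.09 = 76.52 mol

76.52 mol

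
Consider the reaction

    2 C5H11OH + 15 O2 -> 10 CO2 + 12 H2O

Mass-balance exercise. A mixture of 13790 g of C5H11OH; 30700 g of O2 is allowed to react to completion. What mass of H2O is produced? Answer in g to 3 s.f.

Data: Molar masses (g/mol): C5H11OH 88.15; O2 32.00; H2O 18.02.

n(C5H11OH) = 13790 / 88.15 = 156.4 mol
n(O2) = 30700 / 32.00 = 959.4 mol
n/ν for C5H11OH = 156.4/2 = 78.20
n/ν for O2 = 959.4/15 = 63.96
Smallest n/ν is O2 → limiting reagent.
n(H2O) = (12/15) × 959.4 = 767.5 mol
mass = 767.5 × 18.02 = 13830 g

13800 g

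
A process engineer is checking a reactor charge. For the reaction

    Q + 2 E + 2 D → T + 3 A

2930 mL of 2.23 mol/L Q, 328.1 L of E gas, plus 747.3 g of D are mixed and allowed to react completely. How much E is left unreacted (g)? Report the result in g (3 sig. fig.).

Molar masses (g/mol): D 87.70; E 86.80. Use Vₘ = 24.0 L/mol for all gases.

447 g

n(Q) = 2.23 × 2930/1000 = 6.534 mol
n(E) = 328.1 / 24.0 = 13.67 mol
n(D) = 747.3 / 87.70 = 8.521 mol
n/ν for Q = 6.534/1 = 6.534
n/ν for E = 13.67/2 = 6.835
n/ν for D = 8.521/2 = 4.261
Smallest n/ν is D → limiting reagent.
E consumed = (2/2) × 8.521 = 8.521 mol
E remaining = 13.67 − 8.521 = 5.149 mol
mass = 5.149 × 86.80 = 446.9 g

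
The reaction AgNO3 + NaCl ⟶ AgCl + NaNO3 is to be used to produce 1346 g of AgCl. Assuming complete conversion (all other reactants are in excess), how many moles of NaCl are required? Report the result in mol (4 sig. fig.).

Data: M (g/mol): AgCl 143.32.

n(AgCl) = 1346 / 143.32 = 9.392 mol
n(NaCl) = (1/1) × 9.392 = 9.392 mol

9.392 mol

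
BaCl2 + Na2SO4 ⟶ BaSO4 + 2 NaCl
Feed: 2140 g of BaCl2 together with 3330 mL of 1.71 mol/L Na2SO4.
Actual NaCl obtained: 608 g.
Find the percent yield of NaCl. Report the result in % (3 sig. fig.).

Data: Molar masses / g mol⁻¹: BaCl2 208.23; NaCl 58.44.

n(BaCl2) = 2140 / 208.23 = 10.28 mol
n(Na2SO4) = 1.71 × 3330/1000 = 5.694 mol
n/ν for BaCl2 = 10.28/1 = 10.28
n/ν for Na2SO4 = 5.694/1 = 5.694
Smallest n/ν is Na2SO4 → limiting reagent.
theoretical n(NaCl) = (2/1) × 5.694 = 11.39 mol → 665.6 g
% yield = 608 / 665.6 × 100 = 91.35 %

91.4 %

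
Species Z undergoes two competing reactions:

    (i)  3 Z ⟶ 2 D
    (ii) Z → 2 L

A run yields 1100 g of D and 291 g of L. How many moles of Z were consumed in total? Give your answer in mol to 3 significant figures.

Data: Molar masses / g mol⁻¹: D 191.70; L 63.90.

10.9 mol

n(D) = 1100 / 191.70 = 5.738 mol
n(L) = 291 / 63.90 = 4.554 mol
n(Z) via (i) = (3/2)×5.738 = 8.607 mol
n(Z) via (ii) = (1/2)×4.554 = 2.277 mol
total n(Z) = 8.607 + 2.277 = 10.88 mol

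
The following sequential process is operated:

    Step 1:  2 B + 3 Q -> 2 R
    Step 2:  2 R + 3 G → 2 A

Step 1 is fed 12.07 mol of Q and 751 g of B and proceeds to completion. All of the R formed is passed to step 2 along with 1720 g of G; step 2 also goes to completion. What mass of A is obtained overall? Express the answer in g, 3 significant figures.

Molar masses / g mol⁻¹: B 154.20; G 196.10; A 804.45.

3920 g

Step 1:
n(Q) = 12.07 mol
n(B) = 751.0 / 154.20 = 4.870 mol
n/ν for Q = 12.07/3 = 4.023
n/ν for B = 4.870/2 = 2.435
Smallest n/ν is B → limiting reagent.
n(R) produced = (2/2) × 4.870 = 4.870 mol
Step 2:
n(R) available = 4.870 mol
n(G) = 1720 / 196.10 = 8.771 mol
n/ν for R = 4.870/2 = 2.435
n/ν for G = 8.771/3 = 2.924
Smallest n/ν is R → limiting reagent.
n(A) = (2/2) × 4.870 = 4.870 mol
mass = 4.870 × 804.45 = 3918 g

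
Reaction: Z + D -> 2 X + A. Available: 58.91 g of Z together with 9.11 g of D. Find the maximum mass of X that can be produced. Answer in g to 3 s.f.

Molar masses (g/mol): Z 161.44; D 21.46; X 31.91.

n(Z) = 58.91 / 161.44 = 0.3649 mol
n(D) = 9.110 / 21.46 = 0.4245 mol
n/ν for Z = 0.3649/1 = 0.3649
n/ν for D = 0.4245/1 = 0.4245
Smallest n/ν is Z → limiting reagent.
n(X) = (2/1) × 0.3649 = 0.7298 mol
mass = 0.7298 × 31.91 = 23.29 g

23.3 g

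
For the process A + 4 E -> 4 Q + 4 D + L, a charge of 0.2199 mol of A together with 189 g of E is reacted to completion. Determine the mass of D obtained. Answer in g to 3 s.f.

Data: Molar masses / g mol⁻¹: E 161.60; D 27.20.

n(A) = 0.2199 mol
n(E) = 189.0 / 161.60 = 1.170 mol
n/ν → A: 0.2199, E: 0.2925; A is limiting.
n(D) = (4/1) × 0.2199 = 0.8796 mol
mass = 0.8796 × 27.20 = 23.93 g

23.9 g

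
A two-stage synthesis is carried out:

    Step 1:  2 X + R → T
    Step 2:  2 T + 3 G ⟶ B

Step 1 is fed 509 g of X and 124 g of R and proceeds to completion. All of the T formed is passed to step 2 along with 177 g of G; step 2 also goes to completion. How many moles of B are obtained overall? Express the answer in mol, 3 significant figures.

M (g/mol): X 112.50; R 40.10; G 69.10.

0.854 mol

Step 1:
n(X) = 509.0 / 112.50 = 4.524 mol
n(R) = 124.0 / 40.10 = 3.092 mol
n/ν for X = 4.524/2 = 2.262
n/ν for R = 3.092/1 = 3.092
Smallest n/ν is X → limiting reagent.
n(T) produced = (1/2) × 4.524 = 2.262 mol
Step 2:
n(T) available = 2.262 mol
n(G) = 177.0 / 69.10 = 2.562 mol
n/ν for T = 2.262/2 = 1.131
n/ν for G = 2.562/3 = 0.8540
Smallest n/ν is G → limiting reagent.
n(B) = (1/3) × 2.562 = 0.8540 mol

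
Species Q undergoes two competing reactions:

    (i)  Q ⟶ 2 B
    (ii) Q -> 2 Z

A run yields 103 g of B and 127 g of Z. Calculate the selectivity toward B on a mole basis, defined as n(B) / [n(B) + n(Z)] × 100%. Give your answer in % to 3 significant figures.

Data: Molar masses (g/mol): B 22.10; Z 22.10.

n(B) = 103 / 22.10 = 4.661 mol
n(Z) = 127 / 22.10 = 5.747 mol
selectivity = 4.661/(4.661+5.747) × 100 = 44.78 %

44.8 %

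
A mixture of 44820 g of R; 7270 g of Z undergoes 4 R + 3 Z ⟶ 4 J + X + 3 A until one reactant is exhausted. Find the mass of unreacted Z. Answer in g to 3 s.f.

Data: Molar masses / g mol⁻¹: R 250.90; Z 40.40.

n(R) = 44820 / 250.90 = 178.6 mol
n(Z) = 7270 / 40.40 = 180.0 mol
n/ν → R: 44.65, Z: 60.00; R is limiting.
Z consumed = (3/4) × 178.6 = 134.0 mol
Z remaining = 180.0 − 134.0 = 46.00 mol
mass = 46.00 × 40.40 = 1858 g

1860 g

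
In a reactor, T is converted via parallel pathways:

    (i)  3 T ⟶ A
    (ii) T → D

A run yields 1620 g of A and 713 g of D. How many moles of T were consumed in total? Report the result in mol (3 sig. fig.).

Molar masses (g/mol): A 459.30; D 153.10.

15.2 mol

n(A) = 1620 / 459.30 = 3.527 mol
n(D) = 713 / 153.10 = 4.657 mol
n(T) via (i) = (3/1)×3.527 = 10.58 mol
n(T) via (ii) = (1/1)×4.657 = 4.657 mol
total n(T) = 10.58 + 4.657 = 15.24 mol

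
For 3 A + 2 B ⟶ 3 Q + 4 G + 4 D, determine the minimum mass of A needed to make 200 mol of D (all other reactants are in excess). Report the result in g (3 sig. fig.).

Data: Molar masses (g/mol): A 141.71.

n(D) = 200.0 mol
n(A) = (3/4) × 200.0 = 150.0 mol
mass = 150.0 × 141.71 = 21260 g

21300 g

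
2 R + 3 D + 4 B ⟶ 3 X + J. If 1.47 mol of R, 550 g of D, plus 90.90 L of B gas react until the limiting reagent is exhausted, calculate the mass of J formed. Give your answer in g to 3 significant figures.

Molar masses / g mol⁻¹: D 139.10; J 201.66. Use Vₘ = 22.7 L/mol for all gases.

148 g

n(R) = 1.470 mol
n(D) = 550.0 / 139.10 = 3.954 mol
n(B) = 90.90 / 22.7 = 4.004 mol
n/ν for R = 1.470/2 = 0.7350
n/ν for D = 3.954/3 = 1.318
n/ν for B = 4.004/4 = 1.001
Smallest n/ν is R → limiting reagent.
n(J) = (1/2) × 1.470 = 0.7350 mol
mass = 0.7350 × 201.66 = 148.2 g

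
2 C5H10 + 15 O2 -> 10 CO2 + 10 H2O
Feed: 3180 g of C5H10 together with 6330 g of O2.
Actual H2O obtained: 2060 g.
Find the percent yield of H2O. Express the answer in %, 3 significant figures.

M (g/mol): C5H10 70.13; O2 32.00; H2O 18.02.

n(C5H10) = 3180 / 70.13 = 45.34 mol
n(O2) = 6330 / 32.00 = 197.8 mol
n/ν → C5H10: 22.67, O2: 13.19; O2 is limiting.
theoretical n(H2O) = (10/15) × 197.8 = 131.9 mol → 2377 g
% yield = 2060 / 2377 × 100 = 86.66 %

86.7 %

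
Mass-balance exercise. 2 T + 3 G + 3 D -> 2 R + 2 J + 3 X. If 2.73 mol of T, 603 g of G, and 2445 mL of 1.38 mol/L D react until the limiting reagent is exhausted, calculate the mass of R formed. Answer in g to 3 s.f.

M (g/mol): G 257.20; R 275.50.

431 g

n(T) = 2.730 mol
n(G) = 603.0 / 257.20 = 2.344 mol
n(D) = 1.38 × 2445/1000 = 3.374 mol
n/ν for T = 2.730/2 = 1.365
n/ν for G = 2.344/3 = 0.7813
n/ν for D = 3.374/3 = 1.125
Smallest n/ν is G → limiting reagent.
n(R) = (2/3) × 2.344 = 1.563 mol
mass = 1.563 × 275.50 = 430.6 g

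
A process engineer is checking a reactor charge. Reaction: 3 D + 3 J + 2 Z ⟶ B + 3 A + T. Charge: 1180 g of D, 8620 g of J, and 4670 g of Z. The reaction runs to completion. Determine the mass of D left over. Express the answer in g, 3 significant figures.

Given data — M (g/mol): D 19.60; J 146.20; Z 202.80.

503 g

n(D) = 1180 / 19.60 = 60.20 mol
n(J) = 8620 / 146.20 = 58.96 mol
n(Z) = 4670 / 202.80 = 23.03 mol
n/ν for D = 60.20/3 = 20.07
n/ν for J = 58.96/3 = 19.65
n/ν for Z = 23.03/2 = 11.52
Smallest n/ν is Z → limiting reagent.
D consumed = (3/2) × 23.03 = 34.55 mol
D remaining = 60.20 − 34.55 = 25.65 mol
mass = 25.65 × 19.60 = 502.7 g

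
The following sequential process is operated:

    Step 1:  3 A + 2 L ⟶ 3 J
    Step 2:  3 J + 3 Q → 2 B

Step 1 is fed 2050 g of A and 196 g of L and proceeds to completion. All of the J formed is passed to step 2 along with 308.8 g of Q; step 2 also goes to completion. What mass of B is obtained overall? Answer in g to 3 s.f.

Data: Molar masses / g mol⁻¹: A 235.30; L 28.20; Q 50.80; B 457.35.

1850 g

Step 1:
n(A) = 2050 / 235.30 = 8.712 mol
n(L) = 196.0 / 28.20 = 6.950 mol
n/ν for A = 8.712/3 = 2.904
n/ν for L = 6.950/2 = 3.475
Smallest n/ν is A → limiting reagent.
n(J) produced = (3/3) × 8.712 = 8.712 mol
Step 2:
n(J) available = 8.712 mol
n(Q) = 308.8 / 50.80 = 6.079 mol
n/ν for J = 8.712/3 = 2.904
n/ν for Q = 6.079/3 = 2.026
Smallest n/ν is Q → limiting reagent.
n(B) = (2/3) × 6.079 = 4.053 mol
mass = 4.053 × 457.35 = 1854 g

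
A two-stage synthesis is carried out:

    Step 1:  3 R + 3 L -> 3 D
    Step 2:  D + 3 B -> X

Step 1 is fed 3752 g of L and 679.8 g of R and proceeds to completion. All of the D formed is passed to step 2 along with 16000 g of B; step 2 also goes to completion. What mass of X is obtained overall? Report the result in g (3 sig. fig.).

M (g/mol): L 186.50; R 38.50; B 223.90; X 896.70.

15800 g

Step 1:
n(L) = 3752 / 186.50 = 20.12 mol
n(R) = 679.8 / 38.50 = 17.66 mol
n/ν for L = 20.12/3 = 6.707
n/ν for R = 17.66/3 = 5.887
Smallest n/ν is R → limiting reagent.
n(D) produced = (3/3) × 17.66 = 17.66 mol
Step 2:
n(D) available = 17.66 mol
n(B) = 16000 / 223.90 = 71.46 mol
n/ν for D = 17.66/1 = 17.66
n/ν for B = 71.46/3 = 23.82
Smallest n/ν is D → limiting reagent.
n(X) = (1/1) × 17.66 = 17.66 mol
mass = 17.66 × 896.70 = 15840 g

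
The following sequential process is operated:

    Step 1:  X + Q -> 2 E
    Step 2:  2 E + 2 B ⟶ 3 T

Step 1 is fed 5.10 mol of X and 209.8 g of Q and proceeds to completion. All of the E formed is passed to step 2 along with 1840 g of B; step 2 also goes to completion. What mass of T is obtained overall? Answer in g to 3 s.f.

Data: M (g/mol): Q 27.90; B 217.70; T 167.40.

2120 g

Step 1:
n(X) = 5.100 mol
n(Q) = 209.8 / 27.90 = 7.520 mol
n/ν for X = 5.100/1 = 5.100
n/ν for Q = 7.520/1 = 7.520
Smallest n/ν is X → limiting reagent.
n(E) produced = (2/1) × 5.100 = 10.20 mol
Step 2:
n(E) available = 10.20 mol
n(B) = 1840 / 217.70 = 8.452 mol
n/ν for E = 10.20/2 = 5.100
n/ν for B = 8.452/2 = 4.226
Smallest n/ν is B → limiting reagent.
n(T) = (3/2) × 8.452 = 12.68 mol
mass = 12.68 × 167.40 = 2123 g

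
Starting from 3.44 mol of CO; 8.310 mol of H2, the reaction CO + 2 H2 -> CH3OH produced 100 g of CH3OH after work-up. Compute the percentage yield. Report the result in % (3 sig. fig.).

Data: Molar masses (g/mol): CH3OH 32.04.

n(CO) = 3.440 mol
n(H2) = 8.310 mol
n/ν → CO: 3.440, H2: 4.155; CO is limiting.
theoretical n(CH3OH) = (1/1) × 3.440 = 3.440 mol → 110.2 g
% yield = 100 / 110.2 × 100 = 90.74 %

90.7 %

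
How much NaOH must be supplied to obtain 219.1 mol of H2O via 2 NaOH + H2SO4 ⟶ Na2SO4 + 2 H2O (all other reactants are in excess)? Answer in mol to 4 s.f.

219.1 mol

n(H2O) = 219.1 mol
n(NaOH) = (2/2) × 219.1 = 219.1 mol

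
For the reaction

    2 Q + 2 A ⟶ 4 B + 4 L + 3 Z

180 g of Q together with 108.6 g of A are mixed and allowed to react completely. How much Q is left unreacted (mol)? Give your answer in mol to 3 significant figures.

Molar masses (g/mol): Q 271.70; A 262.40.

n(Q) = 180.0 / 271.70 = 0.6625 mol
n(A) = 108.6 / 262.40 = 0.4139 mol
n/ν → Q: 0.3313, A: 0.2070; A is limiting.
Q consumed = (2/2) × 0.4139 = 0.4139 mol
Q remaining = 0.6625 − 0.4139 = 0.2486 mol

0.249 mol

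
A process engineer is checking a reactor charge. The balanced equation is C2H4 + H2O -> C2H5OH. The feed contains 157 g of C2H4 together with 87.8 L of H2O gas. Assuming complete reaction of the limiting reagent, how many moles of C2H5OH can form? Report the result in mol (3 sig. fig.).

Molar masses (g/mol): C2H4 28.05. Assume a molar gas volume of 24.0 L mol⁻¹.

n(C2H4) = 157.0 / 28.05 = 5.597 mol
n(H2O) = 87.80 / 24.0 = 3.658 mol
n/ν for C2H4 = 5.597/1 = 5.597
n/ν for H2O = 3.658/1 = 3.658
Smallest n/ν is H2O → limiting reagent.
n(C2H5OH) = (1/1) × 3.658 = 3.658 mol

3.66 mol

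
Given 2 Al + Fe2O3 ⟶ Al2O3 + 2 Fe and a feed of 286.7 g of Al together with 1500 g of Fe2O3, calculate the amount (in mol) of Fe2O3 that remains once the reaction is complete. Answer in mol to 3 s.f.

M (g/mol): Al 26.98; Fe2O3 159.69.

n(Al) = 286.7 / 26.98 = 10.63 mol
n(Fe2O3) = 1500 / 159.69 = 9.393 mol
n/ν → Al: 5.315, Fe2O3: 9.393; Al is limiting.
Fe2O3 consumed = (1/2) × 10.63 = 5.315 mol
Fe2O3 remaining = 9.393 − 5.315 = 4.078 mol

4.08 mol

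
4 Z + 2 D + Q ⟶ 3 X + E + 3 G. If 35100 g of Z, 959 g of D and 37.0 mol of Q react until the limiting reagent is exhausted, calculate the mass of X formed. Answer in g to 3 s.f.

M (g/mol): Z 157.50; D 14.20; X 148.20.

15000 g

n(Z) = 35100 / 157.50 = 222.9 mol
n(D) = 959.0 / 14.20 = 67.54 mol
n(Q) = 37.00 mol
n/ν → Z: 55.73, D: 33.77, Q: 37.00; D is limiting.
n(X) = (3/2) × 67.54 = 101.3 mol
mass = 101.3 × 148.20 = 15010 g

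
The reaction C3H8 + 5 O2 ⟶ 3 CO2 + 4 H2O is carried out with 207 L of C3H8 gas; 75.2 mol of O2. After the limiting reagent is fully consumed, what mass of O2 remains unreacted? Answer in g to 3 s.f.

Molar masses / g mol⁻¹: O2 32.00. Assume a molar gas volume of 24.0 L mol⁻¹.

n(C3H8) = 207.0 / 24.0 = 8.625 mol
n(O2) = 75.20 mol
n/ν for C3H8 = 8.625/1 = 8.625
n/ν for O2 = 75.20/5 = 15.04
Smallest n/ν is C3H8 → limiting reagent.
O2 consumed = (5/1) × 8.625 = 43.13 mol
O2 remaining = 75.20 − 43.13 = 32.07 mol
mass = 32.07 × 32.00 = 1026 g

1030 g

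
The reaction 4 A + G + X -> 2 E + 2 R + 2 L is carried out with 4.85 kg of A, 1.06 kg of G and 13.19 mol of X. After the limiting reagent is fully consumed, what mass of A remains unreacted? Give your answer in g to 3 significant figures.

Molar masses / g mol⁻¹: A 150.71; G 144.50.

n(A) = 4.850×1000 / 150.71 = 32.18 mol
n(G) = 1.060×1000 / 144.50 = 7.336 mol
n(X) = 13.19 mol
n/ν for A = 32.18/4 = 8.045
n/ν for G = 7.336/1 = 7.336
n/ν for X = 13.19/1 = 13.19
Smallest n/ν is G → limiting reagent.
A consumed = (4/1) × 7.336 = 29.34 mol
A remaining = 32.18 − 29.34 = 2.840 mol
mass = 2.840 × 150.71 = 428.0 g

428 g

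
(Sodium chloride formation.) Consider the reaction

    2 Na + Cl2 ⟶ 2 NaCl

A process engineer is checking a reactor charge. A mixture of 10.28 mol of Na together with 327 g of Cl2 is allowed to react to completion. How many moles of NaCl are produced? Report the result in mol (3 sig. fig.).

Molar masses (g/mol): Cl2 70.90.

n(Na) = 10.28 mol
n(Cl2) = 327.0 / 70.90 = 4.612 mol
n/ν → Na: 5.140, Cl2: 4.612; Cl2 is limiting.
n(NaCl) = (2/1) × 4.612 = 9.224 mol

9.22 mol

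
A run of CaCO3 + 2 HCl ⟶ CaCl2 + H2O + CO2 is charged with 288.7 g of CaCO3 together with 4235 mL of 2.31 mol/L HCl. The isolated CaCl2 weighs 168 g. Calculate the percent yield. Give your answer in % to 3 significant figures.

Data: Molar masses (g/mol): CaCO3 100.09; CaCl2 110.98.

52.5 %

n(CaCO3) = 288.7 / 100.09 = 2.884 mol
n(HCl) = 2.31 × 4235/1000 = 9.783 mol
n/ν for CaCO3 = 2.884/1 = 2.884
n/ν for HCl = 9.783/2 = 4.892
Smallest n/ν is CaCO3 → limiting reagent.
theoretical n(CaCl2) = (1/1) × 2.884 = 2.884 mol → 320.1 g
% yield = 168 / 320.1 × 100 = 52.48 %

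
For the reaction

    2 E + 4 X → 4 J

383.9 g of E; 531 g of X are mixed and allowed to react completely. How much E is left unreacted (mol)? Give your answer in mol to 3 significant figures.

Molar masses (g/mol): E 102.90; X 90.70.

n(E) = 383.9 / 102.90 = 3.731 mol
n(X) = 531.0 / 90.70 = 5.854 mol
n/ν → E: 1.866, X: 1.464; X is limiting.
E consumed = (2/4) × 5.854 = 2.927 mol
E remaining = 3.731 − 2.927 = 0.8040 mol

0.804 mol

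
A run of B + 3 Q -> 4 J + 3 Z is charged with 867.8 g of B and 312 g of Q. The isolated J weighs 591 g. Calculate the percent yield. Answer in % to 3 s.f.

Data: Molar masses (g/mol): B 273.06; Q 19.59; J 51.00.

n(B) = 867.8 / 273.06 = 3.178 mol
n(Q) = 312.0 / 19.59 = 15.93 mol
n/ν → B: 3.178, Q: 5.310; B is limiting.
theoretical n(J) = (4/1) × 3.178 = 12.71 mol → 648.2 g
% yield = 591 / 648.2 × 100 = 91.18 %

91.2 %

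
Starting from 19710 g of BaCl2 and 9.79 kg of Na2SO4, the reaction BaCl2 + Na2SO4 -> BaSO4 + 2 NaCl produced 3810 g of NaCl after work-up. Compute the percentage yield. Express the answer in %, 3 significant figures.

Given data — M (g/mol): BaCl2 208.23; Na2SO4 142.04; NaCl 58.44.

47.3 %

n(BaCl2) = 19710 / 208.23 = 94.65 mol
n(Na2SO4) = 9.790×1000 / 142.04 = 68.92 mol
n/ν for BaCl2 = 94.65/1 = 94.65
n/ν for Na2SO4 = 68.92/1 = 68.92
Smallest n/ν is Na2SO4 → limiting reagent.
theoretical n(NaCl) = (2/1) × 68.92 = 137.8 mol → 8053 g
% yield = 3810 / 8053 × 100 = 47.31 %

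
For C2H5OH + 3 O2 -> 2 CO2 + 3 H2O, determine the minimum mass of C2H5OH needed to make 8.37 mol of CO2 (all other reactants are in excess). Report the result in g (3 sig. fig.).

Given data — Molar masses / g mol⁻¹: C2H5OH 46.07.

193 g

n(CO2) = 8.370 mol
n(C2H5OH) = (1/2) × 8.370 = 4.185 mol
mass = 4.185 × 46.07 = 192.8 g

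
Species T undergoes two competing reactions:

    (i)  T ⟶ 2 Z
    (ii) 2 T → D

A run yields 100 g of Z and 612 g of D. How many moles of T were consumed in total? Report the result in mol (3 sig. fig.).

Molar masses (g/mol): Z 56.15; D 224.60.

6.34 mol

n(Z) = 100 / 56.15 = 1.781 mol
n(D) = 612 / 224.60 = 2.725 mol
n(T) via (i) = (1/2)×1.781 = 0.8905 mol
n(T) via (ii) = (2/1)×2.725 = 5.450 mol
total n(T) = 0.8905 + 5.450 = 6.341 mol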